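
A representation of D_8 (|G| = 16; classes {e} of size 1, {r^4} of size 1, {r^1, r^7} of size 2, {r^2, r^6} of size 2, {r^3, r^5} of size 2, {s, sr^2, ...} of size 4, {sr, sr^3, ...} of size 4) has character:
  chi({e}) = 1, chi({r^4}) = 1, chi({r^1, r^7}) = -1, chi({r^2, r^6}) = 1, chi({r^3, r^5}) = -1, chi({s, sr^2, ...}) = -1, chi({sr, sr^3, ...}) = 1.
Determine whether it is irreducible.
Irreducible: <chi, chi> = 1.

Reasoning: <chi, chi> = (1/|G|) sum_C |C| * |chi(C)|^2 = (1/16)[1*|1|^2 + 1*|1|^2 + 2*|-1|^2 + 2*|1|^2 + 2*|-1|^2 + 4*|-1|^2 + 4*|1|^2]
  = (1/16)[(1) + (1) + (2) + (2) + (2) + (4) + (4)] = 16/16 = 1.
A character is irreducible iff <chi, chi> = 1, so this representation is irreducible.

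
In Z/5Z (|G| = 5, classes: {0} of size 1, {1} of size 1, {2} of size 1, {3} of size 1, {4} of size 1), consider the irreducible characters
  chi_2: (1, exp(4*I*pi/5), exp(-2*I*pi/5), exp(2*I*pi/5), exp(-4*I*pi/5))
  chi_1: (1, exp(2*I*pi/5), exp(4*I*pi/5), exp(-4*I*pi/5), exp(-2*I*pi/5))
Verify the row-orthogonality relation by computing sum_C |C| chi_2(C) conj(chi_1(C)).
Sum = 0; so <chi_2, chi_1> = 0 (distinct irreducibles are orthogonal).

Argument: Compute term by term over conjugacy classes (|C| * chi_2(C) * conj(chi_1(C))):
  1*(1)*conj(1) + 1*(exp(4*I*pi/5))*conj(exp(2*I*pi/5)) + 1*(exp(-2*I*pi/5))*conj(exp(4*I*pi/5)) + 1*(exp(2*I*pi/5))*conj(exp(-4*I*pi/5)) + 1*(exp(-4*I*pi/5))*conj(exp(-2*I*pi/5))
  = (1) + (exp(2*I*pi/5)) + (exp(4*I*pi/5)) + (exp(-4*I*pi/5)) + (exp(-2*I*pi/5))
  = 0.
(Exp terms are combined using exp(i*s)*conj(exp(i*t)) = exp(i*(s-t)), and sums of them are collapsed using the identity that for every m > 1 the m distinct m-th roots of unity sum to 0, e.g. 1 + exp(2*I*pi/3) + exp(-2*I*pi/3) = 0.)
Dividing by |G| = 5 gives 0/5 = 0, matching the row-orthogonality relation <chi_2, chi_1> = [chi_2 = chi_1].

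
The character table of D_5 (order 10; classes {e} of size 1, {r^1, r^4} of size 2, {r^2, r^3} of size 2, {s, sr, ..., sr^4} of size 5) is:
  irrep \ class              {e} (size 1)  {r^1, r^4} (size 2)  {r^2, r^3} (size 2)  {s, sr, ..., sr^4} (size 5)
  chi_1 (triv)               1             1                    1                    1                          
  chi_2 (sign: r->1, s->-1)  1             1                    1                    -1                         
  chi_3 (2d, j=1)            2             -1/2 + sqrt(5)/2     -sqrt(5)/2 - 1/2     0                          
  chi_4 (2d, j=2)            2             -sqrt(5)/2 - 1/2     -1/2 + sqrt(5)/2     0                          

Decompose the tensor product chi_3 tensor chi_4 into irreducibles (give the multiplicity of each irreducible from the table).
chi_3 tensor chi_4 = chi_3 + chi_4 (all other irreducibles have multiplicity 0).

Argument: The character of a tensor product is the pointwise product (chi_3 * chi_4)(C) = chi_3(C) * chi_4(C):
  {e}: (2)*(2), {r^1, r^4}: (-1/2 + sqrt(5)/2)*(-sqrt(5)/2 - 1/2), {r^2, r^3}: (-sqrt(5)/2 - 1/2)*(-1/2 + sqrt(5)/2), {s, sr, ..., sr^4}: (0)*(0)
so (chi_3 * chi_4) takes values
  {e} -> 4, {r^1, r^4} -> -1, {r^2, r^3} -> -1, {s, sr, ..., sr^4} -> 0.
Now take the inner product of this character with each irreducible chi from the table, <chi_3*chi_4, chi> = (1/10) sum_C |C| (chi_3*chi_4)(C) conj(chi(C)):
  <chi_3*chi_4, chi_1> = (1/10)[1*(4)*conj(1) + 2*(-1)*conj(1) + 2*(-1)*conj(1) + 5*(0)*conj(1)]
      = (1/10)[(4) + (-2) + (-2) + (0)] = 0/10 = 0
  <chi_3*chi_4, chi_2> = (1/10)[1*(4)*conj(1) + 2*(-1)*conj(1) + 2*(-1)*conj(1) + 5*(0)*conj(-1)]
      = (1/10)[(4) + (-2) + (-2) + (0)] = 0/10 = 0
  <chi_3*chi_4, chi_3> = (1/10)[1*(4)*conj(2) + 2*(-1)*conj(-1/2 + sqrt(5)/2) + 2*(-1)*conj(-sqrt(5)/2 - 1/2) + 5*(0)*conj(0)]
      = (1/10)[(8) + (1 - sqrt(5)) + (1 + sqrt(5)) + (0)] = 10/10 = 1
  <chi_3*chi_4, chi_4> = (1/10)[1*(4)*conj(2) + 2*(-1)*conj(-sqrt(5)/2 - 1/2) + 2*(-1)*conj(-1/2 + sqrt(5)/2) + 5*(0)*conj(0)]
      = (1/10)[(8) + (1 + sqrt(5)) + (1 - sqrt(5)) + (0)] = 10/10 = 1
Hence the multiplicities are chi_3: 1, chi_4: 1. Dimension check: dim(chi_3)*dim(chi_4) = 2*2 = 4 and sum (mult * dim) = 1*2 + 1*2 = 4.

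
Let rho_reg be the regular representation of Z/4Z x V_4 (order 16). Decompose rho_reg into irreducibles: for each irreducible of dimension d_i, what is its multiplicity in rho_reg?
Each irreducible V_i of dimension d_i appears with multiplicity d_i, i.e. rho_reg = (direct sum over all irreducibles V_i) d_i V_i. The irreducible dimensions for Z/4Z x V_4 are 1, 1, 1, 1, 1, 1, 1, 1, 1, 1, 1, 1, 1, 1, 1, 1: 16 irreducibles of dimension 1, each with multiplicity 1. Total dimension 16*1*1 = 16 = |G|.

Solution. General theorem: in the regular representation of a finite group G, each irreducible appears with multiplicity equal to its dimension. Check: dim(rho_reg) = sum d_i^2 = 1 + 1 + 1 + 1 + 1 + 1 + 1 + 1 + 1 + 1 + 1 + 1 + 1 + 1 + 1 + 1 = 16 = |G|.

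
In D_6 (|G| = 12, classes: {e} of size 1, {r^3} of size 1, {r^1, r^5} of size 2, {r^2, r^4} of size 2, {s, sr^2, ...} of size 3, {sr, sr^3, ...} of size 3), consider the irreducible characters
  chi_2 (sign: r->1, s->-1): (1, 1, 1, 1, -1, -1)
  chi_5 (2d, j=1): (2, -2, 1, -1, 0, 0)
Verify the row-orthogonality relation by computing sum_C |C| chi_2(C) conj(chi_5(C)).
Sum = 0; so <chi_2, chi_5> = 0 (distinct irreducibles are orthogonal).

Derivation: Compute term by term over conjugacy classes (|C| * chi_2(C) * conj(chi_5(C))):
  1*(1)*conj(2) + 1*(1)*conj(-2) + 2*(1)*conj(1) + 2*(1)*conj(-1) + 3*(-1)*conj(0) + 3*(-1)*conj(0)
  = (2) + (-2) + (2) + (-2) + (0) + (0)
  = 0.
Dividing by |G| = 12 gives 0/12 = 0, matching the row-orthogonality relation <chi_2, chi_5> = [chi_2 = chi_5].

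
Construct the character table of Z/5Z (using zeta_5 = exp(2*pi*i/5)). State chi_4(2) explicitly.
Character table of Z/5Z (irreps indexed chi_0,...,chi_4 with chi_k(m) = zeta_5^(k*m), zeta_5 = exp(2*pi*i/5)):
  irrep \ class  {0} (size 1)  {1} (size 1)    {2} (size 1)    {3} (size 1)    {4} (size 1)  
  chi_0          1             1               1               1               1             
  chi_1          1             exp(2*I*pi/5)   exp(4*I*pi/5)   exp(-4*I*pi/5)  exp(-2*I*pi/5)
  chi_2          1             exp(4*I*pi/5)   exp(-2*I*pi/5)  exp(2*I*pi/5)   exp(-4*I*pi/5)
  chi_3          1             exp(-4*I*pi/5)  exp(2*I*pi/5)   exp(-2*I*pi/5)  exp(4*I*pi/5) 
  chi_4          1             exp(-2*I*pi/5)  exp(-4*I*pi/5)  exp(4*I*pi/5)   exp(2*I*pi/5) 

Spot check: chi_4(2) = zeta_5^(4*2) = zeta_5^8 = exp(-4*I*pi/5).

Z/5Z is abelian, so all 5 irreducible complex representations are 1-dimensional. They are given by chi_k(m) = zeta_5^(k*m) for k = 0,...,4. Row orthogonality: sum_m chi_k(m) conj(chi_l(m)) = 5 * [k = l].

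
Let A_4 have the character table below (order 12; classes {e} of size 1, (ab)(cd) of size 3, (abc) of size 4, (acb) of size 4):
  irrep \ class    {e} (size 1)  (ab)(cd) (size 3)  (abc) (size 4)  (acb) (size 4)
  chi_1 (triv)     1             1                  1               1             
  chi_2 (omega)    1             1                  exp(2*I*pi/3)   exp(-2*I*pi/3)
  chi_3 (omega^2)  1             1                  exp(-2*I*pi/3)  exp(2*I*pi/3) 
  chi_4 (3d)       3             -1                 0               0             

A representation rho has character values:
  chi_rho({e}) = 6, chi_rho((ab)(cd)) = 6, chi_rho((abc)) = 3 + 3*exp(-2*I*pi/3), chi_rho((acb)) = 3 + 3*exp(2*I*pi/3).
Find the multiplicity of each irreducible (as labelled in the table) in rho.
Multiplicities: chi_1: 3, chi_2: 0, chi_3: 3, chi_4: 0.

Why: Use <chi_rho, chi> = (1/|G|) sum_C |C| * chi_rho(C) * conj(chi(C)) with |G| = 12 for each irreducible chi in the table:
  <chi_rho, chi_1> = (1/12)[1*(6)*conj(1) + 3*(6)*conj(1) + 4*(3 + 3*exp(-2*I*pi/3))*conj(1) + 4*(3 + 3*exp(2*I*pi/3))*conj(1)]
      = (1/12)[(6) + (18) + (12 + 12*exp(-2*I*pi/3)) + (12 + 12*exp(2*I*pi/3))] = 36/12 = 3
  <chi_rho, chi_2> = (1/12)[1*(6)*conj(1) + 3*(6)*conj(1) + 4*(3 + 3*exp(-2*I*pi/3))*conj(exp(2*I*pi/3)) + 4*(3 + 3*exp(2*I*pi/3))*conj(exp(-2*I*pi/3))]
      = (1/12)[(6) + (18) + (-12) + (-12)] = 0/12 = 0
  <chi_rho, chi_3> = (1/12)[1*(6)*conj(1) + 3*(6)*conj(1) + 4*(3 + 3*exp(-2*I*pi/3))*conj(exp(-2*I*pi/3)) + 4*(3 + 3*exp(2*I*pi/3))*conj(exp(2*I*pi/3))]
      = (1/12)[(6) + (18) + (12 + 12*exp(2*I*pi/3)) + (12 + 12*exp(-2*I*pi/3))] = 36/12 = 3
  <chi_rho, chi_4> = (1/12)[1*(6)*conj(3) + 3*(6)*conj(-1) + 4*(3 + 3*exp(-2*I*pi/3))*conj(0) + 4*(3 + 3*exp(2*I*pi/3))*conj(0)]
      = (1/12)[(18) + (-18) + (0) + (0)] = 0/12 = 0
(Exp terms are combined using exp(i*s)*conj(exp(i*t)) = exp(i*(s-t)), and sums of them are collapsed using the identity that for every m > 1 the m distinct m-th roots of unity sum to 0, e.g. 1 + exp(2*I*pi/3) + exp(-2*I*pi/3) = 0.)
Dimension check: dim(rho) = sum (mult * dim) = 3*1 + 0*1 + 3*1 + 0*3 = 6 = chi_rho(e) = 6.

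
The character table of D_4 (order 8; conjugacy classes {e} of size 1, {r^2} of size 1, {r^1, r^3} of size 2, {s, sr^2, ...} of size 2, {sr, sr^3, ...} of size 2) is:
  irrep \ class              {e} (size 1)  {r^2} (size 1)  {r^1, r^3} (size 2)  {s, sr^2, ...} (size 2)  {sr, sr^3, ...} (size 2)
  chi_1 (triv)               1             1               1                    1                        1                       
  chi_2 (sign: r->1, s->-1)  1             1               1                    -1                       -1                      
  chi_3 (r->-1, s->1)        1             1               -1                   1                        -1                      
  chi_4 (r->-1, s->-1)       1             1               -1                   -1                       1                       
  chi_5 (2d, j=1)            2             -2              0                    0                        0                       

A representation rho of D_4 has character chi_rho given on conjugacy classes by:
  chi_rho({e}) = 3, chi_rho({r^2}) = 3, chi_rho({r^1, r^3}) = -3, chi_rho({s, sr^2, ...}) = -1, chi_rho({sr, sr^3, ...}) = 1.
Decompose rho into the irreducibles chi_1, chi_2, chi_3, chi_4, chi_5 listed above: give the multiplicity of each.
Multiplicities: chi_1: 0, chi_2: 0, chi_3: 1, chi_4: 2, chi_5: 0.

Solution. Use <chi_rho, chi> = (1/|G|) sum_C |C| * chi_rho(C) * conj(chi(C)) with |G| = 8 for each irreducible chi in the table:
  <chi_rho, chi_1> = (1/8)[1*(3)*conj(1) + 1*(3)*conj(1) + 2*(-3)*conj(1) + 2*(-1)*conj(1) + 2*(1)*conj(1)]
      = (1/8)[(3) + (3) + (-6) + (-2) + (2)] = 0/8 = 0
  <chi_rho, chi_2> = (1/8)[1*(3)*conj(1) + 1*(3)*conj(1) + 2*(-3)*conj(1) + 2*(-1)*conj(-1) + 2*(1)*conj(-1)]
      = (1/8)[(3) + (3) + (-6) + (2) + (-2)] = 0/8 = 0
  <chi_rho, chi_3> = (1/8)[1*(3)*conj(1) + 1*(3)*conj(1) + 2*(-3)*conj(-1) + 2*(-1)*conj(1) + 2*(1)*conj(-1)]
      = (1/8)[(3) + (3) + (6) + (-2) + (-2)] = 8/8 = 1
  <chi_rho, chi_4> = (1/8)[1*(3)*conj(1) + 1*(3)*conj(1) + 2*(-3)*conj(-1) + 2*(-1)*conj(-1) + 2*(1)*conj(1)]
      = (1/8)[(3) + (3) + (6) + (2) + (2)] = 16/8 = 2
  <chi_rho, chi_5> = (1/8)[1*(3)*conj(2) + 1*(3)*conj(-2) + 2*(-3)*conj(0) + 2*(-1)*conj(0) + 2*(1)*conj(0)]
      = (1/8)[(6) + (-6) + (0) + (0) + (0)] = 0/8 = 0
Dimension check: dim(rho) = sum (mult * dim) = 0*1 + 0*1 + 1*1 + 2*1 + 0*2 = 3 = chi_rho(e) = 3.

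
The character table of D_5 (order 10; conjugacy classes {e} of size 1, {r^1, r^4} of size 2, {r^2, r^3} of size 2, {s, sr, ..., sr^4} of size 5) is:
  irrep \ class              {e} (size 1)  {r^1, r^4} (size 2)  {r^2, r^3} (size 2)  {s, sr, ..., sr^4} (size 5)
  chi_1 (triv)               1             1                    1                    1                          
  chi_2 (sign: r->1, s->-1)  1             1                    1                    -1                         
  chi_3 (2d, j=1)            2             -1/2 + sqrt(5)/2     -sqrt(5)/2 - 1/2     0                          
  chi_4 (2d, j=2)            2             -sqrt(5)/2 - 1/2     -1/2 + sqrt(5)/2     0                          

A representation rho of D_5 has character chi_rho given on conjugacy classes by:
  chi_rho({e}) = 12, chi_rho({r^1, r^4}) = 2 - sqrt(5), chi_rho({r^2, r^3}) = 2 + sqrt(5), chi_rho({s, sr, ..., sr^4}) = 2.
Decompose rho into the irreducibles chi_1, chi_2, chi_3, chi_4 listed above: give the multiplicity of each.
Multiplicities: chi_1: 3, chi_2: 1, chi_3: 1, chi_4: 3.

Why: Use <chi_rho, chi> = (1/|G|) sum_C |C| * chi_rho(C) * conj(chi(C)) with |G| = 10 for each irreducible chi in the table:
  <chi_rho, chi_1> = (1/10)[1*(12)*conj(1) + 2*(2 - sqrt(5))*conj(1) + 2*(2 + sqrt(5))*conj(1) + 5*(2)*conj(1)]
      = (1/10)[(12) + (4 - 2*sqrt(5)) + (4 + 2*sqrt(5)) + (10)] = 30/10 = 3
  <chi_rho, chi_2> = (1/10)[1*(12)*conj(1) + 2*(2 - sqrt(5))*conj(1) + 2*(2 + sqrt(5))*conj(1) + 5*(2)*conj(-1)]
      = (1/10)[(12) + (4 - 2*sqrt(5)) + (4 + 2*sqrt(5)) + (-10)] = 10/10 = 1
  <chi_rho, chi_3> = (1/10)[1*(12)*conj(2) + 2*(2 - sqrt(5))*conj(-1/2 + sqrt(5)/2) + 2*(2 + sqrt(5))*conj(-sqrt(5)/2 - 1/2) + 5*(2)*conj(0)]
      = (1/10)[(24) + (-7 + 3*sqrt(5)) + (-7 - 3*sqrt(5)) + (0)] = 10/10 = 1
  <chi_rho, chi_4> = (1/10)[1*(12)*conj(2) + 2*(2 - sqrt(5))*conj(-sqrt(5)/2 - 1/2) + 2*(2 + sqrt(5))*conj(-1/2 + sqrt(5)/2) + 5*(2)*conj(0)]
      = (1/10)[(24) + (3 - sqrt(5)) + (sqrt(5) + 3) + (0)] = 30/10 = 3
Dimension check: dim(rho) = sum (mult * dim) = 3*1 + 1*1 + 1*2 + 3*2 = 12 = chi_rho(e) = 12.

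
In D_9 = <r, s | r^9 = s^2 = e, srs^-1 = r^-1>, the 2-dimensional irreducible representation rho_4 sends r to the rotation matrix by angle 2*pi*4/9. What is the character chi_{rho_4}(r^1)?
chi_{rho_4}(r^1) = 2*cos(2*pi*4*1/9) = -2*cos(pi/9)

Derivation: rho_4(r^1) is rotation by angle 2*pi*4*1/9, whose trace is 2*cos(2*pi*4*1/9) = -2*cos(pi/9).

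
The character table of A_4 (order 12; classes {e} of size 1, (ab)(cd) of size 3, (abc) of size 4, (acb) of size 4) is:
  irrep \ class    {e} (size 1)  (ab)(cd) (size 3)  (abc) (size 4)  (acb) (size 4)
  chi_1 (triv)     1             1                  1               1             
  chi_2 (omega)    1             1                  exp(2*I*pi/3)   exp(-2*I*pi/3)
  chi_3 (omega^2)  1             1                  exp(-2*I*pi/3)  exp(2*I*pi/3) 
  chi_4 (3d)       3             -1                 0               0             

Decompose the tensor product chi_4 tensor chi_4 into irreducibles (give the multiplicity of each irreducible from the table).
chi_4 tensor chi_4 = chi_1 + chi_2 + chi_3 + 2*chi_4 (all other irreducibles have multiplicity 0).

Working: The character of a tensor product is the pointwise product (chi_4 * chi_4)(C) = chi_4(C) * chi_4(C):
  {e}: (3)*(3), (ab)(cd): (-1)*(-1), (abc): (0)*(0), (acb): (0)*(0)
so (chi_4 * chi_4) takes values
  {e} -> 9, (ab)(cd) -> 1, (abc) -> 0, (acb) -> 0.
Now take the inner product of this character with each irreducible chi from the table, <chi_4*chi_4, chi> = (1/12) sum_C |C| (chi_4*chi_4)(C) conj(chi(C)):
  <chi_4*chi_4, chi_1> = (1/12)[1*(9)*conj(1) + 3*(1)*conj(1) + 4*(0)*conj(1) + 4*(0)*conj(1)]
      = (1/12)[(9) + (3) + (0) + (0)] = 12/12 = 1
  <chi_4*chi_4, chi_2> = (1/12)[1*(9)*conj(1) + 3*(1)*conj(1) + 4*(0)*conj(exp(2*I*pi/3)) + 4*(0)*conj(exp(-2*I*pi/3))]
      = (1/12)[(9) + (3) + (0) + (0)] = 12/12 = 1
  <chi_4*chi_4, chi_3> = (1/12)[1*(9)*conj(1) + 3*(1)*conj(1) + 4*(0)*conj(exp(-2*I*pi/3)) + 4*(0)*conj(exp(2*I*pi/3))]
      = (1/12)[(9) + (3) + (0) + (0)] = 12/12 = 1
  <chi_4*chi_4, chi_4> = (1/12)[1*(9)*conj(3) + 3*(1)*conj(-1) + 4*(0)*conj(0) + 4*(0)*conj(0)]
      = (1/12)[(27) + (-3) + (0) + (0)] = 24/12 = 2
(Exp terms are combined using exp(i*s)*conj(exp(i*t)) = exp(i*(s-t)), and sums of them are collapsed using the identity that for every m > 1 the m distinct m-th roots of unity sum to 0, e.g. 1 + exp(2*I*pi/3) + exp(-2*I*pi/3) = 0.)
Hence the multiplicities are chi_1: 1, chi_2: 1, chi_3: 1, chi_4: 2. Dimension check: dim(chi_4)*dim(chi_4) = 3*3 = 9 and sum (mult * dim) = 1*1 + 1*1 + 1*1 + 2*3 = 9.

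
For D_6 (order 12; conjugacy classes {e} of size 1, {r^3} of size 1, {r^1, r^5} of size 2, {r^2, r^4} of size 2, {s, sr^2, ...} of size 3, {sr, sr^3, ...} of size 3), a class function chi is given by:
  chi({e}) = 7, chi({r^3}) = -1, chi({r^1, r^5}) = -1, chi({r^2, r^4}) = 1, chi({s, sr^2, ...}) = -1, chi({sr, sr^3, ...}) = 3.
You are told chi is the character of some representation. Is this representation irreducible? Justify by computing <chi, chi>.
Not irreducible (reducible): <chi, chi> = 7 > 1.

Working: <chi, chi> = (1/|G|) sum_C |C| * |chi(C)|^2 = (1/12)[1*|7|^2 + 1*|-1|^2 + 2*|-1|^2 + 2*|1|^2 + 3*|-1|^2 + 3*|3|^2]
  = (1/12)[(49) + (1) + (2) + (2) + (3) + (27)] = 84/12 = 7.
A character is irreducible iff <chi, chi> = 1, so this representation is reducible.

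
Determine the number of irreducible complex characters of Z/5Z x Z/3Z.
15

Solution. The number of irreducible complex representations of a finite group equals its number of conjugacy classes. Z/5Z x Z/3Z is abelian of order 15, so every element is its own conjugacy class: 15 classes, so Z/5Z x Z/3Z (order 15) has exactly 15 irreducible complex representations.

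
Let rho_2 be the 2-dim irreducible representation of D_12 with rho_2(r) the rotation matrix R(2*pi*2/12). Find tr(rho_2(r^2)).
chi_{rho_2}(r^2) = 2*cos(2*pi*2*2/12) = -1

Reasoning: rho_2(r^2) is rotation by angle 2*pi*2*2/12, whose trace is 2*cos(2*pi*2*2/12) = -1.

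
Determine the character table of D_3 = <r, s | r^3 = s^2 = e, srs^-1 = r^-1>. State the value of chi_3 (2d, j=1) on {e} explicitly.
Conjugacy classes: {e} of size 1, {r^1, r^2} of size 2, {s, sr, ..., sr^2} of size 3.
Character table:
  irrep \ class              {e} (size 1)  {r^1, r^2} (size 2)  {s, sr, ..., sr^2} (size 3)
  chi_1 (triv)               1             1                    1                          
  chi_2 (sign: r->1, s->-1)  1             1                    -1                         
  chi_3 (2d, j=1)            2             -1                   0                          

Spot check: chi_3 (2d, j=1) on {e} = 2.

Details: D_3 has order 2*3 = 6 with 3 conjugacy classes, hence 3 irreducibles. Sum of squared dims 1 + 1 + 4 = 6 = |G|. Linear characters come from the abelianisation; the 2-dimensional irreps have character r^k -> 2*cos(2*pi*j*k/3), reflections -> 0.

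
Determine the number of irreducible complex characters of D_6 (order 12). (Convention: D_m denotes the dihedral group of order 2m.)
6

Argument: The number of irreducible complex representations of a finite group equals its number of conjugacy classes. D_6 has 6 conjugacy classes (n/2 + 3 for n even), so D_6 (order 12) has exactly 6 irreducible complex representations.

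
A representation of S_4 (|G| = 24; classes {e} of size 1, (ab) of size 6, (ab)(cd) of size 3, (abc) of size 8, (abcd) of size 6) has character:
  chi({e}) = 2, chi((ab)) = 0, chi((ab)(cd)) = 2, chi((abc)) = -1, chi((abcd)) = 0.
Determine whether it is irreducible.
Irreducible: <chi, chi> = 1.

Reasoning: <chi, chi> = (1/|G|) sum_C |C| * |chi(C)|^2 = (1/24)[1*|2|^2 + 6*|0|^2 + 3*|2|^2 + 8*|-1|^2 + 6*|0|^2]
  = (1/24)[(4) + (0) + (12) + (8) + (0)] = 24/24 = 1.
A character is irreducible iff <chi, chi> = 1, so this representation is irreducible.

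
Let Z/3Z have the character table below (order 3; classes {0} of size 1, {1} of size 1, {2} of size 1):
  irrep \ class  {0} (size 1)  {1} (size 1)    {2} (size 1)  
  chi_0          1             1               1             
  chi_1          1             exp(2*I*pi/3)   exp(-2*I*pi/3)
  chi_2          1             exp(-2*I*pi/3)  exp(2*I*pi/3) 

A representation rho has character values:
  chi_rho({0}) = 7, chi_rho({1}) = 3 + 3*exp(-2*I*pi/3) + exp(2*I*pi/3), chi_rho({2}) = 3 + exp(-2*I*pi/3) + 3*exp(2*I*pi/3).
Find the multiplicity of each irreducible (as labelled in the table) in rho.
Multiplicities: chi_0: 3, chi_1: 1, chi_2: 3.

Justification: Use <chi_rho, chi> = (1/|G|) sum_C |C| * chi_rho(C) * conj(chi(C)) with |G| = 3 for each irreducible chi in the table:
  <chi_rho, chi_0> = (1/3)[1*(7)*conj(1) + 1*(3 + 3*exp(-2*I*pi/3) + exp(2*I*pi/3))*conj(1) + 1*(3 + exp(-2*I*pi/3) + 3*exp(2*I*pi/3))*conj(1)]
      = (1/3)[(7) + (3 + 3*exp(-2*I*pi/3) + exp(2*I*pi/3)) + (3 + exp(-2*I*pi/3) + 3*exp(2*I*pi/3))] = 9/3 = 3
  <chi_rho, chi_1> = (1/3)[1*(7)*conj(1) + 1*(3 + 3*exp(-2*I*pi/3) + exp(2*I*pi/3))*conj(exp(2*I*pi/3)) + 1*(3 + exp(-2*I*pi/3) + 3*exp(2*I*pi/3))*conj(exp(-2*I*pi/3))]
      = (1/3)[(7) + (-2) + (-2)] = 3/3 = 1
  <chi_rho, chi_2> = (1/3)[1*(7)*conj(1) + 1*(3 + 3*exp(-2*I*pi/3) + exp(2*I*pi/3))*conj(exp(-2*I*pi/3)) + 1*(3 + exp(-2*I*pi/3) + 3*exp(2*I*pi/3))*conj(exp(2*I*pi/3))]
      = (1/3)[(7) + (3 + exp(-2*I*pi/3) + 3*exp(2*I*pi/3)) + (3 + 3*exp(-2*I*pi/3) + exp(2*I*pi/3))] = 9/3 = 3
(Exp terms are combined using exp(i*s)*conj(exp(i*t)) = exp(i*(s-t)), and sums of them are collapsed using the identity that for every m > 1 the m distinct m-th roots of unity sum to 0, e.g. 1 + exp(2*I*pi/3) + exp(-2*I*pi/3) = 0.)
Dimension check: dim(rho) = sum (mult * dim) = 3*1 + 1*1 + 3*1 = 7 = chi_rho(e) = 7.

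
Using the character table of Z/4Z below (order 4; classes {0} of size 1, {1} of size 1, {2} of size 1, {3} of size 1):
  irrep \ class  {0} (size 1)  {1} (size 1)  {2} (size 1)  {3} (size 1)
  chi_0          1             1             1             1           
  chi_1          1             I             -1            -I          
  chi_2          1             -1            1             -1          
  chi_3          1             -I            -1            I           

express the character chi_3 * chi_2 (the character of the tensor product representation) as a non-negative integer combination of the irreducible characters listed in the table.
chi_3 tensor chi_2 = chi_1 (all other irreducibles have multiplicity 0).

Why: The character of a tensor product is the pointwise product (chi_3 * chi_2)(C) = chi_3(C) * chi_2(C):
  {0}: (1)*(1), {1}: (-I)*(-1), {2}: (-1)*(1), {3}: (I)*(-1)
so (chi_3 * chi_2) takes values
  {0} -> 1, {1} -> I, {2} -> -1, {3} -> -I.
Now take the inner product of this character with each irreducible chi from the table, <chi_3*chi_2, chi> = (1/4) sum_C |C| (chi_3*chi_2)(C) conj(chi(C)):
  <chi_3*chi_2, chi_0> = (1/4)[1*(1)*conj(1) + 1*(I)*conj(1) + 1*(-1)*conj(1) + 1*(-I)*conj(1)]
      = (1/4)[(1) + (I) + (-1) + (-I)] = 0/4 = 0
  <chi_3*chi_2, chi_1> = (1/4)[1*(1)*conj(1) + 1*(I)*conj(I) + 1*(-1)*conj(-1) + 1*(-I)*conj(-I)]
      = (1/4)[(1) + (1) + (1) + (1)] = 4/4 = 1
  <chi_3*chi_2, chi_2> = (1/4)[1*(1)*conj(1) + 1*(I)*conj(-1) + 1*(-1)*conj(1) + 1*(-I)*conj(-1)]
      = (1/4)[(1) + (-I) + (-1) + (I)] = 0/4 = 0
  <chi_3*chi_2, chi_3> = (1/4)[1*(1)*conj(1) + 1*(I)*conj(-I) + 1*(-1)*conj(-1) + 1*(-I)*conj(I)]
      = (1/4)[(1) + (-1) + (1) + (-1)] = 0/4 = 0
(Exp terms are combined using exp(i*s)*conj(exp(i*t)) = exp(i*(s-t)), and sums of them are collapsed using the identity that for every m > 1 the m distinct m-th roots of unity sum to 0, e.g. 1 + exp(2*I*pi/3) + exp(-2*I*pi/3) = 0.)
Hence the multiplicities are chi_1: 1. Dimension check: dim(chi_3)*dim(chi_2) = 1*1 = 1 and sum (mult * dim) = 1*1 = 1.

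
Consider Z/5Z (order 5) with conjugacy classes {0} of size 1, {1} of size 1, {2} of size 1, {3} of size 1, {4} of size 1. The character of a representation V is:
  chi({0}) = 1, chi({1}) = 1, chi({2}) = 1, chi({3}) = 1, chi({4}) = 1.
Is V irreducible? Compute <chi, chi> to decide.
Irreducible: <chi, chi> = 1.

Derivation: <chi, chi> = (1/|G|) sum_C |C| * |chi(C)|^2 = (1/5)[1*|1|^2 + 1*|1|^2 + 1*|1|^2 + 1*|1|^2 + 1*|1|^2]
  = (1/5)[(1) + (1) + (1) + (1) + (1)] = 5/5 = 1.
(Exp terms are combined using exp(i*s)*conj(exp(i*t)) = exp(i*(s-t)), and sums of them are collapsed using the identity that for every m > 1 the m distinct m-th roots of unity sum to 0, e.g. 1 + exp(2*I*pi/3) + exp(-2*I*pi/3) = 0.)
A character is irreducible iff <chi, chi> = 1, so this representation is irreducible.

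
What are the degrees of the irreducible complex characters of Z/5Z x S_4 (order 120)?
Dimensions: 1, 1, 1, 1, 1, 1, 1, 1, 1, 1, 2, 2, 2, 2, 2, 3, 3, 3, 3, 3, 3, 3, 3, 3, 3

Details: There are 25 irreducibles (= number of conjugacy classes). Their dimensions d_i satisfy sum d_i^2 = |G| = 120: 1 + 1 + 1 + 1 + 1 + 1 + 1 + 1 + 1 + 1 + 4 + 4 + 4 + 4 + 4 + 9 + 9 + 9 + 9 + 9 + 9 + 9 + 9 + 9 + 9 = 120. (For the product with Z/5Z: each of the 5 1-dim characters of Z/5Z tensors with each irrep of S_4, giving 5 copies of each S_4-dimension.)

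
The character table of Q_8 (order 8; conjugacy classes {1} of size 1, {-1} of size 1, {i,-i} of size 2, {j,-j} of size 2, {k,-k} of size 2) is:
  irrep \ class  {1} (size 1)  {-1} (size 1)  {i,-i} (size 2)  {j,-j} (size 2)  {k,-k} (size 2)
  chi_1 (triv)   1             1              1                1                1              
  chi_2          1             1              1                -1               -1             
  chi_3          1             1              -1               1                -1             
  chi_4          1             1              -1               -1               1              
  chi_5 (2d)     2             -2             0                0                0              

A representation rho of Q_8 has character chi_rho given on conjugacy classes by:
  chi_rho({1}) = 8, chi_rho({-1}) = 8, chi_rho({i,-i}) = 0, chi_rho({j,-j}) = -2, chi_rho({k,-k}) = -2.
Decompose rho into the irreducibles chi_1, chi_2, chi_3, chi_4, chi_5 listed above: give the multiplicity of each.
Multiplicities: chi_1: 1, chi_2: 3, chi_3: 2, chi_4: 2, chi_5: 0.

Justification: Use <chi_rho, chi> = (1/|G|) sum_C |C| * chi_rho(C) * conj(chi(C)) with |G| = 8 for each irreducible chi in the table:
  <chi_rho, chi_1> = (1/8)[1*(8)*conj(1) + 1*(8)*conj(1) + 2*(0)*conj(1) + 2*(-2)*conj(1) + 2*(-2)*conj(1)]
      = (1/8)[(8) + (8) + (0) + (-4) + (-4)] = 8/8 = 1
  <chi_rho, chi_2> = (1/8)[1*(8)*conj(1) + 1*(8)*conj(1) + 2*(0)*conj(1) + 2*(-2)*conj(-1) + 2*(-2)*conj(-1)]
      = (1/8)[(8) + (8) + (0) + (4) + (4)] = 24/8 = 3
  <chi_rho, chi_3> = (1/8)[1*(8)*conj(1) + 1*(8)*conj(1) + 2*(0)*conj(-1) + 2*(-2)*conj(1) + 2*(-2)*conj(-1)]
      = (1/8)[(8) + (8) + (0) + (-4) + (4)] = 16/8 = 2
  <chi_rho, chi_4> = (1/8)[1*(8)*conj(1) + 1*(8)*conj(1) + 2*(0)*conj(-1) + 2*(-2)*conj(-1) + 2*(-2)*conj(1)]
      = (1/8)[(8) + (8) + (0) + (4) + (-4)] = 16/8 = 2
  <chi_rho, chi_5> = (1/8)[1*(8)*conj(2) + 1*(8)*conj(-2) + 2*(0)*conj(0) + 2*(-2)*conj(0) + 2*(-2)*conj(0)]
      = (1/8)[(16) + (-16) + (0) + (0) + (0)] = 0/8 = 0
Dimension check: dim(rho) = sum (mult * dim) = 1*1 + 3*1 + 2*1 + 2*1 + 0*2 = 8 = chi_rho(e) = 8.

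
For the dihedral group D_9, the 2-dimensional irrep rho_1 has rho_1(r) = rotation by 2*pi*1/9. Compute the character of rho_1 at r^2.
chi_{rho_1}(r^2) = 2*cos(2*pi*1*2/9) = 2*cos(4*pi/9)

Proof sketch: rho_1(r^2) is rotation by angle 2*pi*1*2/9, whose trace is 2*cos(2*pi*1*2/9) = 2*cos(4*pi/9).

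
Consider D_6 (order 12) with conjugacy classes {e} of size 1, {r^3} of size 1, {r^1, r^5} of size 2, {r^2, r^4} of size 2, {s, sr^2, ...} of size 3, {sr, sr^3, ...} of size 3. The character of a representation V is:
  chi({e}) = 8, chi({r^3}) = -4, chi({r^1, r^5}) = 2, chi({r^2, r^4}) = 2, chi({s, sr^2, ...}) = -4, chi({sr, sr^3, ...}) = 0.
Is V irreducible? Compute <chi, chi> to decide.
Not irreducible (reducible): <chi, chi> = 12 > 1.

Derivation: <chi, chi> = (1/|G|) sum_C |C| * |chi(C)|^2 = (1/12)[1*|8|^2 + 1*|-4|^2 + 2*|2|^2 + 2*|2|^2 + 3*|-4|^2 + 3*|0|^2]
  = (1/12)[(64) + (16) + (8) + (8) + (48) + (0)] = 144/12 = 12.
A character is irreducible iff <chi, chi> = 1, so this representation is reducible.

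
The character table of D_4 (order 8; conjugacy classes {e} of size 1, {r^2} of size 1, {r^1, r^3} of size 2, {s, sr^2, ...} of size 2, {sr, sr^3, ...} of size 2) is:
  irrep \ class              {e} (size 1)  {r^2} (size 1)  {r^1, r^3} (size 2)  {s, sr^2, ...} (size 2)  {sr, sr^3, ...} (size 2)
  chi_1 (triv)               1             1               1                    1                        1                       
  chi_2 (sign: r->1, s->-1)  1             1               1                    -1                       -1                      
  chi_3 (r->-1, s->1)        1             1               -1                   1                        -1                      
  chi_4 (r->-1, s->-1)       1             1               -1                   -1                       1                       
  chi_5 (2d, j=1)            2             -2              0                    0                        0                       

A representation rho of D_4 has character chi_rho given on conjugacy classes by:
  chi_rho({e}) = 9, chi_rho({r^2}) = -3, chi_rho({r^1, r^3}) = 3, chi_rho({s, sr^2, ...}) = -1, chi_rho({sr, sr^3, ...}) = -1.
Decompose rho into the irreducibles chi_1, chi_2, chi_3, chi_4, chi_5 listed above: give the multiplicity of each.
Multiplicities: chi_1: 1, chi_2: 2, chi_3: 0, chi_4: 0, chi_5: 3.

Reasoning: Use <chi_rho, chi> = (1/|G|) sum_C |C| * chi_rho(C) * conj(chi(C)) with |G| = 8 for each irreducible chi in the table:
  <chi_rho, chi_1> = (1/8)[1*(9)*conj(1) + 1*(-3)*conj(1) + 2*(3)*conj(1) + 2*(-1)*conj(1) + 2*(-1)*conj(1)]
      = (1/8)[(9) + (-3) + (6) + (-2) + (-2)] = 8/8 = 1
  <chi_rho, chi_2> = (1/8)[1*(9)*conj(1) + 1*(-3)*conj(1) + 2*(3)*conj(1) + 2*(-1)*conj(-1) + 2*(-1)*conj(-1)]
      = (1/8)[(9) + (-3) + (6) + (2) + (2)] = 16/8 = 2
  <chi_rho, chi_3> = (1/8)[1*(9)*conj(1) + 1*(-3)*conj(1) + 2*(3)*conj(-1) + 2*(-1)*conj(1) + 2*(-1)*conj(-1)]
      = (1/8)[(9) + (-3) + (-6) + (-2) + (2)] = 0/8 = 0
  <chi_rho, chi_4> = (1/8)[1*(9)*conj(1) + 1*(-3)*conj(1) + 2*(3)*conj(-1) + 2*(-1)*conj(-1) + 2*(-1)*conj(1)]
      = (1/8)[(9) + (-3) + (-6) + (2) + (-2)] = 0/8 = 0
  <chi_rho, chi_5> = (1/8)[1*(9)*conj(2) + 1*(-3)*conj(-2) + 2*(3)*conj(0) + 2*(-1)*conj(0) + 2*(-1)*conj(0)]
      = (1/8)[(18) + (6) + (0) + (0) + (0)] = 24/8 = 3
Dimension check: dim(rho) = sum (mult * dim) = 1*1 + 2*1 + 0*1 + 0*1 + 3*2 = 9 = chi_rho(e) = 9.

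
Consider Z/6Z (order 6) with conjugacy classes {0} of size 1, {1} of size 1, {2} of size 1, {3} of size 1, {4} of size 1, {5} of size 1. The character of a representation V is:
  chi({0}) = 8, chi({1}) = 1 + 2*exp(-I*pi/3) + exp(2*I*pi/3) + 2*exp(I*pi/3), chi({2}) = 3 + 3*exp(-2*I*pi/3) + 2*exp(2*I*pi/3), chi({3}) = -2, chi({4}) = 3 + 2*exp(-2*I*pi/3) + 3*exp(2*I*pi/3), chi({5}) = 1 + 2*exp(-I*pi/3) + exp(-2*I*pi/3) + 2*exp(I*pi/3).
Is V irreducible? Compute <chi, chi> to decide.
Not irreducible (reducible): <chi, chi> = 14 > 1.

Justification: <chi, chi> = (1/|G|) sum_C |C| * |chi(C)|^2 = (1/6)[1*|8|^2 + 1*|1 + 2*exp(-I*pi/3) + exp(2*I*pi/3) + 2*exp(I*pi/3)|^2 + 1*|3 + 3*exp(-2*I*pi/3) + 2*exp(2*I*pi/3)|^2 + 1*|-2|^2 + 1*|3 + 2*exp(-2*I*pi/3) + 3*exp(2*I*pi/3)|^2 + 1*|1 + 2*exp(-I*pi/3) + exp(-2*I*pi/3) + 2*exp(I*pi/3)|^2]
  = (1/6)[(64) + (7) + (1) + (4) + (1) + (7)] = 84/6 = 14.
(Exp terms are combined using exp(i*s)*conj(exp(i*t)) = exp(i*(s-t)), and sums of them are collapsed using the identity that for every m > 1 the m distinct m-th roots of unity sum to 0, e.g. 1 + exp(2*I*pi/3) + exp(-2*I*pi/3) = 0.)
A character is irreducible iff <chi, chi> = 1, so this representation is reducible.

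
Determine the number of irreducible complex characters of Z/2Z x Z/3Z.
6

Explanation: The number of irreducible complex representations of a finite group equals its number of conjugacy classes. Z/2Z x Z/3Z is abelian of order 6, so every element is its own conjugacy class: 6 classes, so Z/2Z x Z/3Z (order 6) has exactly 6 irreducible complex representations.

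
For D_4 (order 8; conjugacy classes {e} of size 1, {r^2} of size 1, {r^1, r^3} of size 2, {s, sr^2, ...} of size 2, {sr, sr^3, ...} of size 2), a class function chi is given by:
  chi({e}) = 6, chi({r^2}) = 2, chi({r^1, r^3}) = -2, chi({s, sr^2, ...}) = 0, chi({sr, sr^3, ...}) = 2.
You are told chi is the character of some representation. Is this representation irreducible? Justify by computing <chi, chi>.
Not irreducible (reducible): <chi, chi> = 7 > 1.

Justification: <chi, chi> = (1/|G|) sum_C |C| * |chi(C)|^2 = (1/8)[1*|6|^2 + 1*|2|^2 + 2*|-2|^2 + 2*|0|^2 + 2*|2|^2]
  = (1/8)[(36) + (4) + (8) + (0) + (8)] = 56/8 = 7.
A character is irreducible iff <chi, chi> = 1, so this representation is reducible.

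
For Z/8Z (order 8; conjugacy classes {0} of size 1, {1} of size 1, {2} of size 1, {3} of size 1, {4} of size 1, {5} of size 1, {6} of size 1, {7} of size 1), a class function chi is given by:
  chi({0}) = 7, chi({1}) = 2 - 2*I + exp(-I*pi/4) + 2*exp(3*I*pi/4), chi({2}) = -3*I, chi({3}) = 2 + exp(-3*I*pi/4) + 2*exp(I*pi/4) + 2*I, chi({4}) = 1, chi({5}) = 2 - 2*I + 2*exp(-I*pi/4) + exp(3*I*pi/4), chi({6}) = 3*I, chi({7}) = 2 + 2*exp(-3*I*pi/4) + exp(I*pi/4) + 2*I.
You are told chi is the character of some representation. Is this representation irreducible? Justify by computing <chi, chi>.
Not irreducible (reducible): <chi, chi> = 13 > 1.

Derivation: <chi, chi> = (1/|G|) sum_C |C| * |chi(C)|^2 = (1/8)[1*|7|^2 + 1*|2 - 2*I + exp(-I*pi/4) + 2*exp(3*I*pi/4)|^2 + 1*|-3*I|^2 + 1*|2 + exp(-3*I*pi/4) + 2*exp(I*pi/4) + 2*I|^2 + 1*|1|^2 + 1*|2 - 2*I + 2*exp(-I*pi/4) + exp(3*I*pi/4)|^2 + 1*|3*I|^2 + 1*|2 + 2*exp(-3*I*pi/4) + exp(I*pi/4) + 2*I|^2]
  = (1/8)[(49) + (9 + 8*exp(-3*I*pi/4) - 2*exp(-I*pi/4) + 2*exp(3*I*pi/4) + 4*exp(I*pi/4)) + (9) + (9 + 4*exp(-3*I*pi/4) - 2*exp(3*I*pi/4) + 2*exp(-I*pi/4) + 8*exp(I*pi/4)) + (1) + (9 + 4*exp(-3*I*pi/4) - 2*exp(3*I*pi/4) + 2*exp(-I*pi/4) + 8*exp(I*pi/4)) + (9) + (9 + 8*exp(-3*I*pi/4) - 2*exp(-I*pi/4) + 2*exp(3*I*pi/4) + 4*exp(I*pi/4))] = 104/8 = 13.
(Exp terms are combined using exp(i*s)*conj(exp(i*t)) = exp(i*(s-t)), and sums of them are collapsed using the identity that for every m > 1 the m distinct m-th roots of unity sum to 0, e.g. 1 + exp(2*I*pi/3) + exp(-2*I*pi/3) = 0.)
A character is irreducible iff <chi, chi> = 1, so this representation is reducible.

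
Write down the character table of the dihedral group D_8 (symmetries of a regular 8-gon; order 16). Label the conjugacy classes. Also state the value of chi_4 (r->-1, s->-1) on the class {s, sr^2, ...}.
Conjugacy classes: {e} of size 1, {r^4} of size 1, {r^1, r^7} of size 2, {r^2, r^6} of size 2, {r^3, r^5} of size 2, {s, sr^2, ...} of size 4, {sr, sr^3, ...} of size 4.
Character table:
  irrep \ class              {e} (size 1)  {r^4} (size 1)  {r^1, r^7} (size 2)  {r^2, r^6} (size 2)  {r^3, r^5} (size 2)  {s, sr^2, ...} (size 4)  {sr, sr^3, ...} (size 4)
  chi_1 (triv)               1             1               1                    1                    1                    1                        1                       
  chi_2 (sign: r->1, s->-1)  1             1               1                    1                    1                    -1                       -1                      
  chi_3 (r->-1, s->1)        1             1               -1                   1                    -1                   1                        -1                      
  chi_4 (r->-1, s->-1)       1             1               -1                   1                    -1                   -1                       1                       
  chi_5 (2d, j=1)            2             -2              sqrt(2)              0                    -sqrt(2)             0                        0                       
  chi_6 (2d, j=2)            2             2               0                    -2                   0                    0                        0                       
  chi_7 (2d, j=3)            2             -2              -sqrt(2)             0                    sqrt(2)              0                        0                       

Spot check: chi_4 (r->-1, s->-1) on {s, sr^2, ...} = -1.

Why: D_8 has order 2*8 = 16 with 7 conjugacy classes, hence 7 irreducibles. Sum of squared dims 1 + 1 + 1 + 1 + 4 + 4 + 4 = 16 = |G|. Linear characters come from the abelianisation; the 2-dimensional irreps have character r^k -> 2*cos(2*pi*j*k/8), reflections -> 0.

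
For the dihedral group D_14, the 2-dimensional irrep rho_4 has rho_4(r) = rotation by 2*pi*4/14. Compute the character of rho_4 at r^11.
chi_{rho_4}(r^11) = 2*cos(2*pi*4*11/14) = 2*cos(44*pi/7)

Why: rho_4(r^11) is rotation by angle 2*pi*4*11/14, whose trace is 2*cos(2*pi*4*11/14) = 2*cos(44*pi/7).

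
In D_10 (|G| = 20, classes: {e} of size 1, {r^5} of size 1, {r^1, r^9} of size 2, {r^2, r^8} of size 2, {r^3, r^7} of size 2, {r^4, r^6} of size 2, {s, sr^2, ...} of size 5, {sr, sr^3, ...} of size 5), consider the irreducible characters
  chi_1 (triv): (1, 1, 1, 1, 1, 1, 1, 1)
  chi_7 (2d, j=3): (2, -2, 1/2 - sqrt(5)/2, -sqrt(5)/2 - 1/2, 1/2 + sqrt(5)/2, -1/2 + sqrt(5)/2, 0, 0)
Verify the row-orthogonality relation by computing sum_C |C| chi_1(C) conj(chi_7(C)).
Sum = 0; so <chi_1, chi_7> = 0 (distinct irreducibles are orthogonal).

Why: Compute term by term over conjugacy classes (|C| * chi_1(C) * conj(chi_7(C))):
  1*(1)*conj(2) + 1*(1)*conj(-2) + 2*(1)*conj(1/2 - sqrt(5)/2) + 2*(1)*conj(-sqrt(5)/2 - 1/2) + 2*(1)*conj(1/2 + sqrt(5)/2) + 2*(1)*conj(-1/2 + sqrt(5)/2) + 5*(1)*conj(0) + 5*(1)*conj(0)
  = (2) + (-2) + (1 - sqrt(5)) + (-sqrt(5) - 1) + (1 + sqrt(5)) + (-1 + sqrt(5)) + (0) + (0)
  = 0.
Dividing by |G| = 20 gives 0/20 = 0, matching the row-orthogonality relation <chi_1, chi_7> = [chi_1 = chi_7].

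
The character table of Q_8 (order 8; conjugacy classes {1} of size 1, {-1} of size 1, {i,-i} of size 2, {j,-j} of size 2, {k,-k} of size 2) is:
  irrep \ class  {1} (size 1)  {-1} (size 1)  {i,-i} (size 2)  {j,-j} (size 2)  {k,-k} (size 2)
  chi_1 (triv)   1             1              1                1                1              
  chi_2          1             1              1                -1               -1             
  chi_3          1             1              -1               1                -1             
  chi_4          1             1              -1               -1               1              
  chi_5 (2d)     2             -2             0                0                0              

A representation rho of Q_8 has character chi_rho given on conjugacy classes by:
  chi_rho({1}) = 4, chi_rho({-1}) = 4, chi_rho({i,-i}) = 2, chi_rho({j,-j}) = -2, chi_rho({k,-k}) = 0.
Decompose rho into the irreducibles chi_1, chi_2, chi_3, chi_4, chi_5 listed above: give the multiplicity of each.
Multiplicities: chi_1: 1, chi_2: 2, chi_3: 0, chi_4: 1, chi_5: 0.

Working: Use <chi_rho, chi> = (1/|G|) sum_C |C| * chi_rho(C) * conj(chi(C)) with |G| = 8 for each irreducible chi in the table:
  <chi_rho, chi_1> = (1/8)[1*(4)*conj(1) + 1*(4)*conj(1) + 2*(2)*conj(1) + 2*(-2)*conj(1) + 2*(0)*conj(1)]
      = (1/8)[(4) + (4) + (4) + (-4) + (0)] = 8/8 = 1
  <chi_rho, chi_2> = (1/8)[1*(4)*conj(1) + 1*(4)*conj(1) + 2*(2)*conj(1) + 2*(-2)*conj(-1) + 2*(0)*conj(-1)]
      = (1/8)[(4) + (4) + (4) + (4) + (0)] = 16/8 = 2
  <chi_rho, chi_3> = (1/8)[1*(4)*conj(1) + 1*(4)*conj(1) + 2*(2)*conj(-1) + 2*(-2)*conj(1) + 2*(0)*conj(-1)]
      = (1/8)[(4) + (4) + (-4) + (-4) + (0)] = 0/8 = 0
  <chi_rho, chi_4> = (1/8)[1*(4)*conj(1) + 1*(4)*conj(1) + 2*(2)*conj(-1) + 2*(-2)*conj(-1) + 2*(0)*conj(1)]
      = (1/8)[(4) + (4) + (-4) + (4) + (0)] = 8/8 = 1
  <chi_rho, chi_5> = (1/8)[1*(4)*conj(2) + 1*(4)*conj(-2) + 2*(2)*conj(0) + 2*(-2)*conj(0) + 2*(0)*conj(0)]
      = (1/8)[(8) + (-8) + (0) + (0) + (0)] = 0/8 = 0
Dimension check: dim(rho) = sum (mult * dim) = 1*1 + 2*1 + 0*1 + 1*1 + 0*2 = 4 = chi_rho(e) = 4.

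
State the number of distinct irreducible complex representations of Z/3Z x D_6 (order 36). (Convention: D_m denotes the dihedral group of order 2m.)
18

Derivation: The number of irreducible complex representations of a finite group equals its number of conjugacy classes. For a direct product, #classes(G x H) = #classes(G) * #classes(H). Z/3Z has 3 classes (abelian), D_6 has 6 classes, so 3 * 6 = 18, so Z/3Z x D_6 (order 36) has exactly 18 irreducible complex representations.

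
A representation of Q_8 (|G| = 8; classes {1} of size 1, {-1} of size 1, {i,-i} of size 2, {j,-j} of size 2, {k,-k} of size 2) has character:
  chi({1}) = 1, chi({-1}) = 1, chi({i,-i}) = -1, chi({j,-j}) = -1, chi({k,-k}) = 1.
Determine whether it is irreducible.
Irreducible: <chi, chi> = 1.

Justification: <chi, chi> = (1/|G|) sum_C |C| * |chi(C)|^2 = (1/8)[1*|1|^2 + 1*|1|^2 + 2*|-1|^2 + 2*|-1|^2 + 2*|1|^2]
  = (1/8)[(1) + (1) + (2) + (2) + (2)] = 8/8 = 1.
A character is irreducible iff <chi, chi> = 1, so this representation is irreducible.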